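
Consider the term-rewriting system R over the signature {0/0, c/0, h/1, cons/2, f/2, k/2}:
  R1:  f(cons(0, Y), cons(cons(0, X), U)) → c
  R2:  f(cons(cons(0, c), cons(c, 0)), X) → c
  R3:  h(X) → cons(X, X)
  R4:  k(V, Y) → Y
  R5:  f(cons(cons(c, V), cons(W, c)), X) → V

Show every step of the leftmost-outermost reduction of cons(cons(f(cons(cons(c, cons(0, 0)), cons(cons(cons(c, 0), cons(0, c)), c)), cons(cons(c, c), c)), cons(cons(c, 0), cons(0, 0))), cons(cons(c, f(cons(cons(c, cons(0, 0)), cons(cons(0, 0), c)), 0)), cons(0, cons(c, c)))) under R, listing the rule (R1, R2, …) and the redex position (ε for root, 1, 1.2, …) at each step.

1. cons(cons(f(cons(cons(c, cons(0, 0)), cons(cons(cons(c, 0), cons(0, c)), c)), cons(cons(c, c), c)), cons(cons(c, 0), cons(0, 0))), cons(cons(c, f(cons(cons(c, cons(0, 0)), cons(cons(0, 0), c)), 0)), cons(0, cons(c, c))))  →  cons(cons(cons(0, 0), cons(cons(c, 0), cons(0, 0))), cons(cons(c, f(cons(cons(c, cons(0, 0)), cons(cons(0, 0), c)), 0)), cons(0, cons(c, c))))   [R5 at 1.1]
2. cons(cons(cons(0, 0), cons(cons(c, 0), cons(0, 0))), cons(cons(c, f(cons(cons(c, cons(0, 0)), cons(cons(0, 0), c)), 0)), cons(0, cons(c, c))))  →  cons(cons(cons(0, 0), cons(cons(c, 0), cons(0, 0))), cons(cons(c, cons(0, 0)), cons(0, cons(c, c))))   [R5 at 2.1.2]

cons(cons(cons(0, 0), cons(cons(c, 0), cons(0, 0))), cons(cons(c, cons(0, 0)), cons(0, cons(c, c))))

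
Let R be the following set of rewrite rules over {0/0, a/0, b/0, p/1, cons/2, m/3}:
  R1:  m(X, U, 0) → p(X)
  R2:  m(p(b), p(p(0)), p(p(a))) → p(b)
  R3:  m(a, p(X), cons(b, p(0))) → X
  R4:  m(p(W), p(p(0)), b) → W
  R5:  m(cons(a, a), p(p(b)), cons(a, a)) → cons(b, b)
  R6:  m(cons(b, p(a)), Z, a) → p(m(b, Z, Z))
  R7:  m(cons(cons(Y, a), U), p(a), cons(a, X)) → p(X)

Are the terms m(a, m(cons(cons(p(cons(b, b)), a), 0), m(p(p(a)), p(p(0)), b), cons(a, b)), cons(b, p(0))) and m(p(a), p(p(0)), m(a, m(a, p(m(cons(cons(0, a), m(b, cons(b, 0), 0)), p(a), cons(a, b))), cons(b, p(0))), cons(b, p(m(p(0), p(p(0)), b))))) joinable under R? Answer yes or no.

Reduce t₁ = m(a, m(cons(cons(p(cons(b, b)), a), 0), m(p(p(a)), p(p(0)), b), cons(a, b)), cons(b, p(0))):
1. m(a, m(cons(cons(p(cons(b, b)), a), 0), m(p(p(a)), p(p(0)), b), cons(a, b)), cons(b, p(0)))  →  m(a, m(cons(cons(p(cons(b, b)), a), 0), p(a), cons(a, b)), cons(b, p(0)))   [R4 at 2.2]
2. m(a, m(cons(cons(p(cons(b, b)), a), 0), p(a), cons(a, b)), cons(b, p(0)))  →  m(a, p(b), cons(b, p(0)))   [R7 at 2]
3. m(a, p(b), cons(b, p(0)))  →  b   [R3 at ε]

Reduce t₂ = m(p(a), p(p(0)), m(a, m(a, p(m(cons(cons(0, a), m(b, cons(b, 0), 0)), p(a), cons(a, b))), cons(b, p(0))), cons(b, p(m(p(0), p(p(0)), b))))):
1. m(p(a), p(p(0)), m(a, m(a, p(m(cons(cons(0, a), m(b, cons(b, 0), 0)), p(a), cons(a, b))), cons(b, p(0))), cons(b, p(m(p(0), p(p(0)), b)))))  →  m(p(a), p(p(0)), m(a, m(cons(cons(0, a), m(b, cons(b, 0), 0)), p(a), cons(a, b)), cons(b, p(m(p(0), p(p(0)), b)))))   [R3 at 3.2]
2. m(p(a), p(p(0)), m(a, m(cons(cons(0, a), m(b, cons(b, 0), 0)), p(a), cons(a, b)), cons(b, p(m(p(0), p(p(0)), b)))))  →  m(p(a), p(p(0)), m(a, p(b), cons(b, p(m(p(0), p(p(0)), b)))))   [R7 at 3.2]
3. m(p(a), p(p(0)), m(a, p(b), cons(b, p(m(p(0), p(p(0)), b)))))  →  m(p(a), p(p(0)), m(a, p(b), cons(b, p(0))))   [R4 at 3.3.2.1]
4. m(p(a), p(p(0)), m(a, p(b), cons(b, p(0))))  →  m(p(a), p(p(0)), b)   [R3 at 3]
5. m(p(a), p(p(0)), b)  →  a   [R4 at ε]

no — NF(t₁) = b, NF(t₂) = a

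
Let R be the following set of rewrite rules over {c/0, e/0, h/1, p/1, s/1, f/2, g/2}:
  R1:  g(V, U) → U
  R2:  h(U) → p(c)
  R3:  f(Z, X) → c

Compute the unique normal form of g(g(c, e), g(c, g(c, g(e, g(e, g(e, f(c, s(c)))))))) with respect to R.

1. g(g(c, e), g(c, g(c, g(e, g(e, g(e, f(c, s(c))))))))  →  g(c, g(c, g(e, g(e, g(e, f(c, s(c)))))))   [R1 at ε]
2. g(c, g(c, g(e, g(e, g(e, f(c, s(c)))))))  →  g(c, g(e, g(e, g(e, f(c, s(c))))))   [R1 at ε]
3. g(c, g(e, g(e, g(e, f(c, s(c))))))  →  g(e, g(e, g(e, f(c, s(c)))))   [R1 at ε]
4. g(e, g(e, g(e, f(c, s(c)))))  →  g(e, g(e, f(c, s(c))))   [R1 at ε]
5. g(e, g(e, f(c, s(c))))  →  g(e, f(c, s(c)))   [R1 at ε]
6. g(e, f(c, s(c)))  →  f(c, s(c))   [R1 at ε]
7. f(c, s(c))  →  c   [R3 at ε]

c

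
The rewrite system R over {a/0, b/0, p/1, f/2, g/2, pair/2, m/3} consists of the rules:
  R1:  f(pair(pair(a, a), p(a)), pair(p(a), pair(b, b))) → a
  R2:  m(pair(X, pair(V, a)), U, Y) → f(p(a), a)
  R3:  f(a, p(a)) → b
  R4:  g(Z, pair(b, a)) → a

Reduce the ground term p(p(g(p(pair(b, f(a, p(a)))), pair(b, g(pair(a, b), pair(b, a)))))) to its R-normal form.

1. p(p(g(p(pair(b, f(a, p(a)))), pair(b, g(pair(a, b), pair(b, a))))))  →  p(p(g(p(pair(b, b)), pair(b, g(pair(a, b), pair(b, a))))))   [R3 at 1.1.1.1.2]
2. p(p(g(p(pair(b, b)), pair(b, g(pair(a, b), pair(b, a))))))  →  p(p(g(p(pair(b, b)), pair(b, a))))   [R4 at 1.1.2.2]
3. p(p(g(p(pair(b, b)), pair(b, a))))  →  p(p(a))   [R4 at 1.1]

p(p(a))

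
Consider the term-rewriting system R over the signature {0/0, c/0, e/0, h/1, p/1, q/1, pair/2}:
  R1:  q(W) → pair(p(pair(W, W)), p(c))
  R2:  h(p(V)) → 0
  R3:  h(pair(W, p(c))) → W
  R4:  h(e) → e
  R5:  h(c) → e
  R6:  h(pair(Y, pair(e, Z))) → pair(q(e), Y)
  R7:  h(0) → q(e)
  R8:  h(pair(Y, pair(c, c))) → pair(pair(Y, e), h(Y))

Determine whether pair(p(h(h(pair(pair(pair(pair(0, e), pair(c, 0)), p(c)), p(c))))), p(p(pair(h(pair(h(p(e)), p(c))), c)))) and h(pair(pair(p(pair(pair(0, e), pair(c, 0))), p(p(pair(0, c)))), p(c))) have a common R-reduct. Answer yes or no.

yes — NF(t₁) = pair(p(pair(pair(0, e), pair(c, 0))), p(p(pair(0, c)))), NF(t₂) = pair(p(pair(pair(0, e), pair(c, 0))), p(p(pair(0, c))))

Reduce t₁ = pair(p(h(h(pair(pair(pair(pair(0, e), pair(c, 0)), p(c)), p(c))))), p(p(pair(h(pair(h(p(e)), p(c))), c)))):
1. pair(p(h(h(pair(pair(pair(pair(0, e), pair(c, 0)), p(c)), p(c))))), p(p(pair(h(pair(h(p(e)), p(c))), c))))  →  pair(p(h(pair(pair(pair(0, e), pair(c, 0)), p(c)))), p(p(pair(h(pair(h(p(e)), p(c))), c))))   [R3 at 1.1.1]
2. pair(p(h(pair(pair(pair(0, e), pair(c, 0)), p(c)))), p(p(pair(h(pair(h(p(e)), p(c))), c))))  →  pair(p(pair(pair(0, e), pair(c, 0))), p(p(pair(h(pair(h(p(e)), p(c))), c))))   [R3 at 1.1]
3. pair(p(pair(pair(0, e), pair(c, 0))), p(p(pair(h(pair(h(p(e)), p(c))), c))))  →  pair(p(pair(pair(0, e), pair(c, 0))), p(p(pair(h(p(e)), c))))   [R3 at 2.1.1.1]
4. pair(p(pair(pair(0, e), pair(c, 0))), p(p(pair(h(p(e)), c))))  →  pair(p(pair(pair(0, e), pair(c, 0))), p(p(pair(0, c))))   [R2 at 2.1.1.1]

Reduce t₂ = h(pair(pair(p(pair(pair(0, e), pair(c, 0))), p(p(pair(0, c)))), p(c))):
1. h(pair(pair(p(pair(pair(0, e), pair(c, 0))), p(p(pair(0, c)))), p(c)))  →  pair(p(pair(pair(0, e), pair(c, 0))), p(p(pair(0, c))))   [R3 at ε]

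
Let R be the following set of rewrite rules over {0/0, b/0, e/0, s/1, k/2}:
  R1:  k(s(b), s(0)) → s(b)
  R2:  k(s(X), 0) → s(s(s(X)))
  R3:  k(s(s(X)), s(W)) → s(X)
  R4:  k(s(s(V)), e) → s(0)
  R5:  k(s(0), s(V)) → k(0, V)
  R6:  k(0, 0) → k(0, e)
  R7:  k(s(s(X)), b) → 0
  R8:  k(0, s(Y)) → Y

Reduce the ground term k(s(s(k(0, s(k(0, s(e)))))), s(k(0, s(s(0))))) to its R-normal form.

s(e)

1. k(s(s(k(0, s(k(0, s(e)))))), s(k(0, s(s(0)))))  →  s(k(0, s(k(0, s(e)))))   [R3 at ε]
2. s(k(0, s(k(0, s(e)))))  →  s(k(0, s(e)))   [R8 at 1]
3. s(k(0, s(e)))  →  s(e)   [R8 at 1]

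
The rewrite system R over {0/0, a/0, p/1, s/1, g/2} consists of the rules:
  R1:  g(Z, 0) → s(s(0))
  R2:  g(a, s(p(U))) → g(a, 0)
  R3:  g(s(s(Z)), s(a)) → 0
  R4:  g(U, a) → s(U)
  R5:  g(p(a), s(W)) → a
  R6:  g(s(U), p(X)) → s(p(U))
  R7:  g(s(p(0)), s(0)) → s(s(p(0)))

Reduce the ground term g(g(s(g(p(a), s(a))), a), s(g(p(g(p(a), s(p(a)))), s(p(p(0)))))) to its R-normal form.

1. g(g(s(g(p(a), s(a))), a), s(g(p(g(p(a), s(p(a)))), s(p(p(0))))))  →  g(s(s(g(p(a), s(a)))), s(g(p(g(p(a), s(p(a)))), s(p(p(0))))))   [R4 at 1]
2. g(s(s(g(p(a), s(a)))), s(g(p(g(p(a), s(p(a)))), s(p(p(0))))))  →  g(s(s(a)), s(g(p(g(p(a), s(p(a)))), s(p(p(0))))))   [R5 at 1.1.1]
3. g(s(s(a)), s(g(p(g(p(a), s(p(a)))), s(p(p(0))))))  →  g(s(s(a)), s(g(p(a), s(p(p(0))))))   [R5 at 2.1.1.1]
4. g(s(s(a)), s(g(p(a), s(p(p(0))))))  →  g(s(s(a)), s(a))   [R5 at 2.1]
5. g(s(s(a)), s(a))  →  0   [R3 at ε]

0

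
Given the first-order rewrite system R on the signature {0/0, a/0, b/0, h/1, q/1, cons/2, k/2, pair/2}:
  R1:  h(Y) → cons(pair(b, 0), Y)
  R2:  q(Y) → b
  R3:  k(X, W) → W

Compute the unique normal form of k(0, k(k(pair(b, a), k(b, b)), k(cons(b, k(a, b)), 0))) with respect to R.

0

1. k(0, k(k(pair(b, a), k(b, b)), k(cons(b, k(a, b)), 0)))  →  k(k(pair(b, a), k(b, b)), k(cons(b, k(a, b)), 0))   [R3 at ε]
2. k(k(pair(b, a), k(b, b)), k(cons(b, k(a, b)), 0))  →  k(cons(b, k(a, b)), 0)   [R3 at ε]
3. k(cons(b, k(a, b)), 0)  →  0   [R3 at ε]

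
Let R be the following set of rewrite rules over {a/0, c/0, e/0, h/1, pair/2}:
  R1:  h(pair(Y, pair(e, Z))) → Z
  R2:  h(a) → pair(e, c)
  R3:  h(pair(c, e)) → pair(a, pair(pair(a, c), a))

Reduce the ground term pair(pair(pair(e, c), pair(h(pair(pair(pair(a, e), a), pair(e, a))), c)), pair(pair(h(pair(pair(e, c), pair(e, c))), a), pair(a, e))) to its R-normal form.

1. pair(pair(pair(e, c), pair(h(pair(pair(pair(a, e), a), pair(e, a))), c)), pair(pair(h(pair(pair(e, c), pair(e, c))), a), pair(a, e)))  →  pair(pair(pair(e, c), pair(a, c)), pair(pair(h(pair(pair(e, c), pair(e, c))), a), pair(a, e)))   [R1 at 1.2.1]
2. pair(pair(pair(e, c), pair(a, c)), pair(pair(h(pair(pair(e, c), pair(e, c))), a), pair(a, e)))  →  pair(pair(pair(e, c), pair(a, c)), pair(pair(c, a), pair(a, e)))   [R1 at 2.1.1]

pair(pair(pair(e, c), pair(a, c)), pair(pair(c, a), pair(a, e)))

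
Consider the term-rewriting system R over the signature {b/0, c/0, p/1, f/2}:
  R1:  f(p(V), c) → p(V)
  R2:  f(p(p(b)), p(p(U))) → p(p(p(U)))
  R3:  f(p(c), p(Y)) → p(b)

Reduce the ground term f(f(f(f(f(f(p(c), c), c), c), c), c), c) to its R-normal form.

p(c)

1. f(f(f(f(f(f(p(c), c), c), c), c), c), c)  →  f(f(f(f(f(p(c), c), c), c), c), c)   [R1 at 1.1.1.1.1]
2. f(f(f(f(f(p(c), c), c), c), c), c)  →  f(f(f(f(p(c), c), c), c), c)   [R1 at 1.1.1.1]
3. f(f(f(f(p(c), c), c), c), c)  →  f(f(f(p(c), c), c), c)   [R1 at 1.1.1]
4. f(f(f(p(c), c), c), c)  →  f(f(p(c), c), c)   [R1 at 1.1]
5. f(f(p(c), c), c)  →  f(p(c), c)   [R1 at 1]
6. f(p(c), c)  →  p(c)   [R1 at ε]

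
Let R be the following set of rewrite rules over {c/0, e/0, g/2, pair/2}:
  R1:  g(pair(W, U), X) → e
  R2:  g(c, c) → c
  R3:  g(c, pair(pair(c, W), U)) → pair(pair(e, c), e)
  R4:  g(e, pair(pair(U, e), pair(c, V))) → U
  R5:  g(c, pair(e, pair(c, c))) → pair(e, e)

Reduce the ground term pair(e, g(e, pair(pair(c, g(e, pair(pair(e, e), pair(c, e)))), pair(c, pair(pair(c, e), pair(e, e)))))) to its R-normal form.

pair(e, c)

1. pair(e, g(e, pair(pair(c, g(e, pair(pair(e, e), pair(c, e)))), pair(c, pair(pair(c, e), pair(e, e))))))  →  pair(e, g(e, pair(pair(c, e), pair(c, pair(pair(c, e), pair(e, e))))))   [R4 at 2.2.1.2]
2. pair(e, g(e, pair(pair(c, e), pair(c, pair(pair(c, e), pair(e, e))))))  →  pair(e, c)   [R4 at 2]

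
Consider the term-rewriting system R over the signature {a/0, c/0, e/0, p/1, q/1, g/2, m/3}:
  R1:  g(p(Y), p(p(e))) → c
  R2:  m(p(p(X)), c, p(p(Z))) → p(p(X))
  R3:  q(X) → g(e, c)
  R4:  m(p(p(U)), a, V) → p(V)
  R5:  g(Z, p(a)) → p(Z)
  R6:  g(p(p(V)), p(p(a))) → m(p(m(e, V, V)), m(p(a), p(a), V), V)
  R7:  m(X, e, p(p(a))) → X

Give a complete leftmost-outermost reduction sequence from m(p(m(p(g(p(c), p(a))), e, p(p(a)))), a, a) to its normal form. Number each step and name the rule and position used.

p(a)

1. m(p(m(p(g(p(c), p(a))), e, p(p(a)))), a, a)  →  m(p(p(g(p(c), p(a)))), a, a)   [R7 at 1.1]
2. m(p(p(g(p(c), p(a)))), a, a)  →  p(a)   [R4 at ε]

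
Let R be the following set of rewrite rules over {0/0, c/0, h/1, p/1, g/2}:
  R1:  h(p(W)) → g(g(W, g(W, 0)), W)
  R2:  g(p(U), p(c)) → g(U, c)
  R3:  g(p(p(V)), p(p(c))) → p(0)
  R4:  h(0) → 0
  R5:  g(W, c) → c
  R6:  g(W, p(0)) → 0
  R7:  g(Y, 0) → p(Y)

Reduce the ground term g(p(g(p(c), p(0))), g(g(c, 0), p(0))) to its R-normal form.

1. g(p(g(p(c), p(0))), g(g(c, 0), p(0)))  →  g(p(0), g(g(c, 0), p(0)))   [R6 at 1.1]
2. g(p(0), g(g(c, 0), p(0)))  →  g(p(0), 0)   [R6 at 2]
3. g(p(0), 0)  →  p(p(0))   [R7 at ε]

p(p(0))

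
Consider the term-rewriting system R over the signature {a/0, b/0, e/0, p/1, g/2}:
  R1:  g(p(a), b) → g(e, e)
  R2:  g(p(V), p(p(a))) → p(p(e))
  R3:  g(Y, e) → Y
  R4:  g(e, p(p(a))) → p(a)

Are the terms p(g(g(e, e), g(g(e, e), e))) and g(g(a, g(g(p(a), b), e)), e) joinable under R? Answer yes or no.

no — NF(t₁) = p(e), NF(t₂) = a

Reduce t₁ = p(g(g(e, e), g(g(e, e), e))):
1. p(g(g(e, e), g(g(e, e), e)))  →  p(g(e, g(g(e, e), e)))   [R3 at 1.1]
2. p(g(e, g(g(e, e), e)))  →  p(g(e, g(e, e)))   [R3 at 1.2]
3. p(g(e, g(e, e)))  →  p(g(e, e))   [R3 at 1.2]
4. p(g(e, e))  →  p(e)   [R3 at 1]

Reduce t₂ = g(g(a, g(g(p(a), b), e)), e):
1. g(g(a, g(g(p(a), b), e)), e)  →  g(a, g(g(p(a), b), e))   [R3 at ε]
2. g(a, g(g(p(a), b), e))  →  g(a, g(p(a), b))   [R3 at 2]
3. g(a, g(p(a), b))  →  g(a, g(e, e))   [R1 at 2]
4. g(a, g(e, e))  →  g(a, e)   [R3 at 2]
5. g(a, e)  →  a   [R3 at ε]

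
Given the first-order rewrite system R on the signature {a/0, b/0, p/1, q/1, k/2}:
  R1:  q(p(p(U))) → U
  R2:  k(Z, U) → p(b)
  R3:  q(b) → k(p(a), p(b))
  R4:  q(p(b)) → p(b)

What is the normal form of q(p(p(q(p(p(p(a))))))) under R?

1. q(p(p(q(p(p(p(a)))))))  →  q(p(p(p(a))))   [R1 at ε]
2. q(p(p(p(a))))  →  p(a)   [R1 at ε]

p(a)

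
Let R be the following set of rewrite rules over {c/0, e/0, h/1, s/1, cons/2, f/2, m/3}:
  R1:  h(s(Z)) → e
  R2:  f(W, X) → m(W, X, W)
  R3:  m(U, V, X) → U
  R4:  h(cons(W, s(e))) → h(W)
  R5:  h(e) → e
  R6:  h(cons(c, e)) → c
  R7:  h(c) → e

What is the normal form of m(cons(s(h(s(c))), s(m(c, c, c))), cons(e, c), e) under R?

1. m(cons(s(h(s(c))), s(m(c, c, c))), cons(e, c), e)  →  cons(s(h(s(c))), s(m(c, c, c)))   [R3 at ε]
2. cons(s(h(s(c))), s(m(c, c, c)))  →  cons(s(e), s(m(c, c, c)))   [R1 at 1.1]
3. cons(s(e), s(m(c, c, c)))  →  cons(s(e), s(c))   [R3 at 2.1]

cons(s(e), s(c))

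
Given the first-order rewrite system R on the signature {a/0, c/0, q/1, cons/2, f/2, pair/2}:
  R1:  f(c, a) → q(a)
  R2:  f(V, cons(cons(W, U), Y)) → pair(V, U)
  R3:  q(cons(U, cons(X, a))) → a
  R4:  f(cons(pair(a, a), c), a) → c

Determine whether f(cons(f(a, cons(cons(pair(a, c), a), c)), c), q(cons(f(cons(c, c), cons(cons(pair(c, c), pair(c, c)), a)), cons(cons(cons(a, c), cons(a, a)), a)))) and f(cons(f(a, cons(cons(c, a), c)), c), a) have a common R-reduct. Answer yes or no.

Reduce t₁ = f(cons(f(a, cons(cons(pair(a, c), a), c)), c), q(cons(f(cons(c, c), cons(cons(pair(c, c), pair(c, c)), a)), cons(cons(cons(a, c), cons(a, a)), a)))):
1. f(cons(f(a, cons(cons(pair(a, c), a), c)), c), q(cons(f(cons(c, c), cons(cons(pair(c, c), pair(c, c)), a)), cons(cons(cons(a, c), cons(a, a)), a))))  →  f(cons(pair(a, a), c), q(cons(f(cons(c, c), cons(cons(pair(c, c), pair(c, c)), a)), cons(cons(cons(a, c), cons(a, a)), a))))   [R2 at 1.1]
2. f(cons(pair(a, a), c), q(cons(f(cons(c, c), cons(cons(pair(c, c), pair(c, c)), a)), cons(cons(cons(a, c), cons(a, a)), a))))  →  f(cons(pair(a, a), c), a)   [R3 at 2]
3. f(cons(pair(a, a), c), a)  →  c   [R4 at ε]

Reduce t₂ = f(cons(f(a, cons(cons(c, a), c)), c), a):
1. f(cons(f(a, cons(cons(c, a), c)), c), a)  →  f(cons(pair(a, a), c), a)   [R2 at 1.1]
2. f(cons(pair(a, a), c), a)  →  c   [R4 at ε]

yes — NF(t₁) = c, NF(t₂) = c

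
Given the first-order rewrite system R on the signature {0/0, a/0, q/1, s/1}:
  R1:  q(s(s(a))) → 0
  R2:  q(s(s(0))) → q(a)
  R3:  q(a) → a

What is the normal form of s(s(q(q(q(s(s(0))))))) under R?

1. s(s(q(q(q(s(s(0)))))))  →  s(s(q(q(q(a)))))   [R2 at 1.1.1.1]
2. s(s(q(q(q(a)))))  →  s(s(q(q(a))))   [R3 at 1.1.1.1]
3. s(s(q(q(a))))  →  s(s(q(a)))   [R3 at 1.1.1]
4. s(s(q(a)))  →  s(s(a))   [R3 at 1.1]

s(s(a))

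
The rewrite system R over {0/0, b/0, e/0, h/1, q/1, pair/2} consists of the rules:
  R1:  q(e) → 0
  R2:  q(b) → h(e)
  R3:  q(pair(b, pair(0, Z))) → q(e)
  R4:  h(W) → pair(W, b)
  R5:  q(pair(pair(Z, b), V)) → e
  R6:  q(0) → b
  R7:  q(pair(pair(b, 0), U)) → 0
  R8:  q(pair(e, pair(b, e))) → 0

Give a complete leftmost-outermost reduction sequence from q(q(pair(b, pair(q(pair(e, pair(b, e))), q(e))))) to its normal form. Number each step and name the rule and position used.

1. q(q(pair(b, pair(q(pair(e, pair(b, e))), q(e)))))  →  q(q(pair(b, pair(0, q(e)))))   [R8 at 1.1.2.1]
2. q(q(pair(b, pair(0, q(e)))))  →  q(q(e))   [R3 at 1]
3. q(q(e))  →  q(0)   [R1 at 1]
4. q(0)  →  b   [R6 at ε]

b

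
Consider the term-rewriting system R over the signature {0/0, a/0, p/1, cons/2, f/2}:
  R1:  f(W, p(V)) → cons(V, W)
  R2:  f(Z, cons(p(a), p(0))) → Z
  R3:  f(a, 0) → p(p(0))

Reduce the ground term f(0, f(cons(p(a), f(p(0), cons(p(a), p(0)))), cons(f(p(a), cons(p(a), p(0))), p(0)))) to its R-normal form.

1. f(0, f(cons(p(a), f(p(0), cons(p(a), p(0)))), cons(f(p(a), cons(p(a), p(0))), p(0))))  →  f(0, f(cons(p(a), p(0)), cons(f(p(a), cons(p(a), p(0))), p(0))))   [R2 at 2.1.2]
2. f(0, f(cons(p(a), p(0)), cons(f(p(a), cons(p(a), p(0))), p(0))))  →  f(0, f(cons(p(a), p(0)), cons(p(a), p(0))))   [R2 at 2.2.1]
3. f(0, f(cons(p(a), p(0)), cons(p(a), p(0))))  →  f(0, cons(p(a), p(0)))   [R2 at 2]
4. f(0, cons(p(a), p(0)))  →  0   [R2 at ε]

0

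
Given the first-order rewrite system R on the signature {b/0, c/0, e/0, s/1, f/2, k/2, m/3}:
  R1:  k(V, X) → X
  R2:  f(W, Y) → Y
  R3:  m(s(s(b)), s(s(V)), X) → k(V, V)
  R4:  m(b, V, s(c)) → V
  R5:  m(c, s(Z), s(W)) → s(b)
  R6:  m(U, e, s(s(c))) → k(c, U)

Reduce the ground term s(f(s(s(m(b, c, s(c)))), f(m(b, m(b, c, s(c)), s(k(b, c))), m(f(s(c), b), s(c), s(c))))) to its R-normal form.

s(s(c))

1. s(f(s(s(m(b, c, s(c)))), f(m(b, m(b, c, s(c)), s(k(b, c))), m(f(s(c), b), s(c), s(c)))))  →  s(f(m(b, m(b, c, s(c)), s(k(b, c))), m(f(s(c), b), s(c), s(c))))   [R2 at 1]
2. s(f(m(b, m(b, c, s(c)), s(k(b, c))), m(f(s(c), b), s(c), s(c))))  →  s(m(f(s(c), b), s(c), s(c)))   [R2 at 1]
3. s(m(f(s(c), b), s(c), s(c)))  →  s(m(b, s(c), s(c)))   [R2 at 1.1]
4. s(m(b, s(c), s(c)))  →  s(s(c))   [R4 at 1]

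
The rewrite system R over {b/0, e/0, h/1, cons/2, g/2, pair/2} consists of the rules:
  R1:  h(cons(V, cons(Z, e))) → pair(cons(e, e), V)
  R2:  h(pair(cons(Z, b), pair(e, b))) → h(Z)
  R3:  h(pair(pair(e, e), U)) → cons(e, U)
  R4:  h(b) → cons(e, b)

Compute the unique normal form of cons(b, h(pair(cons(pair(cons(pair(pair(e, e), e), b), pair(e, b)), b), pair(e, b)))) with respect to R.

1. cons(b, h(pair(cons(pair(cons(pair(pair(e, e), e), b), pair(e, b)), b), pair(e, b))))  →  cons(b, h(pair(cons(pair(pair(e, e), e), b), pair(e, b))))   [R2 at 2]
2. cons(b, h(pair(cons(pair(pair(e, e), e), b), pair(e, b))))  →  cons(b, h(pair(pair(e, e), e)))   [R2 at 2]
3. cons(b, h(pair(pair(e, e), e)))  →  cons(b, cons(e, e))   [R3 at 2]

cons(b, cons(e, e))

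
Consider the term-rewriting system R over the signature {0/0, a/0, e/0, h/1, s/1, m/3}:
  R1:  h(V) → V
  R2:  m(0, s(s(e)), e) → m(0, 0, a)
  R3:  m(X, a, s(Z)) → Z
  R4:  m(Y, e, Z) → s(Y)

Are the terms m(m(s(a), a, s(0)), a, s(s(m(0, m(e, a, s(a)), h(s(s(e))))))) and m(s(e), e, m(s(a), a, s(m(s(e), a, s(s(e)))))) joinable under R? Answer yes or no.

yes — NF(t₁) = s(s(e)), NF(t₂) = s(s(e))

Reduce t₁ = m(m(s(a), a, s(0)), a, s(s(m(0, m(e, a, s(a)), h(s(s(e))))))):
1. m(m(s(a), a, s(0)), a, s(s(m(0, m(e, a, s(a)), h(s(s(e)))))))  →  s(m(0, m(e, a, s(a)), h(s(s(e)))))   [R3 at ε]
2. s(m(0, m(e, a, s(a)), h(s(s(e)))))  →  s(m(0, a, h(s(s(e)))))   [R3 at 1.2]
3. s(m(0, a, h(s(s(e)))))  →  s(m(0, a, s(s(e))))   [R1 at 1.3]
4. s(m(0, a, s(s(e))))  →  s(s(e))   [R3 at 1]

Reduce t₂ = m(s(e), e, m(s(a), a, s(m(s(e), a, s(s(e)))))):
1. m(s(e), e, m(s(a), a, s(m(s(e), a, s(s(e))))))  →  s(s(e))   [R4 at ε]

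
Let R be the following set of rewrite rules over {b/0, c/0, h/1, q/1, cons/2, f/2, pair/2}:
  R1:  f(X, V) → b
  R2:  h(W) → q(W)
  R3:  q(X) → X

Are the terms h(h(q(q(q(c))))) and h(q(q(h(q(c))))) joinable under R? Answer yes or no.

Reduce t₁ = h(h(q(q(q(c))))):
1. h(h(q(q(q(c)))))  →  q(h(q(q(q(c)))))   [R2 at ε]
2. q(h(q(q(q(c)))))  →  h(q(q(q(c))))   [R3 at ε]
3. h(q(q(q(c))))  →  q(q(q(q(c))))   [R2 at ε]
4. q(q(q(q(c))))  →  q(q(q(c)))   [R3 at ε]
5. q(q(q(c)))  →  q(q(c))   [R3 at ε]
6. q(q(c))  →  q(c)   [R3 at ε]
7. q(c)  →  c   [R3 at ε]

Reduce t₂ = h(q(q(h(q(c))))):
1. h(q(q(h(q(c)))))  →  q(q(q(h(q(c)))))   [R2 at ε]
2. q(q(q(h(q(c)))))  →  q(q(h(q(c))))   [R3 at ε]
3. q(q(h(q(c))))  →  q(h(q(c)))   [R3 at ε]
4. q(h(q(c)))  →  h(q(c))   [R3 at ε]
5. h(q(c))  →  q(q(c))   [R2 at ε]
6. q(q(c))  →  q(c)   [R3 at ε]
7. q(c)  →  c   [R3 at ε]

yes — NF(t₁) = c, NF(t₂) = c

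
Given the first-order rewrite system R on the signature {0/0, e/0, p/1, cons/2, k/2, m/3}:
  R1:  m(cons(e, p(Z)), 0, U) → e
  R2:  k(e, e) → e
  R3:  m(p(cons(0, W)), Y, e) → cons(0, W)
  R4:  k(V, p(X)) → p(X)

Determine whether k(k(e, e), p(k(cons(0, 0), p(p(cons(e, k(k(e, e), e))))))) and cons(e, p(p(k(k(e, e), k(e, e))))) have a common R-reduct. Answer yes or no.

Reduce t₁ = k(k(e, e), p(k(cons(0, 0), p(p(cons(e, k(k(e, e), e))))))):
1. k(k(e, e), p(k(cons(0, 0), p(p(cons(e, k(k(e, e), e)))))))  →  p(k(cons(0, 0), p(p(cons(e, k(k(e, e), e))))))   [R4 at ε]
2. p(k(cons(0, 0), p(p(cons(e, k(k(e, e), e))))))  →  p(p(p(cons(e, k(k(e, e), e)))))   [R4 at 1]
3. p(p(p(cons(e, k(k(e, e), e)))))  →  p(p(p(cons(e, k(e, e)))))   [R2 at 1.1.1.2.1]
4. p(p(p(cons(e, k(e, e)))))  →  p(p(p(cons(e, e))))   [R2 at 1.1.1.2]

Reduce t₂ = cons(e, p(p(k(k(e, e), k(e, e))))):
1. cons(e, p(p(k(k(e, e), k(e, e)))))  →  cons(e, p(p(k(e, k(e, e)))))   [R2 at 2.1.1.1]
2. cons(e, p(p(k(e, k(e, e)))))  →  cons(e, p(p(k(e, e))))   [R2 at 2.1.1.2]
3. cons(e, p(p(k(e, e))))  →  cons(e, p(p(e)))   [R2 at 2.1.1]

no — NF(t₁) = p(p(p(cons(e, e)))), NF(t₂) = cons(e, p(p(e)))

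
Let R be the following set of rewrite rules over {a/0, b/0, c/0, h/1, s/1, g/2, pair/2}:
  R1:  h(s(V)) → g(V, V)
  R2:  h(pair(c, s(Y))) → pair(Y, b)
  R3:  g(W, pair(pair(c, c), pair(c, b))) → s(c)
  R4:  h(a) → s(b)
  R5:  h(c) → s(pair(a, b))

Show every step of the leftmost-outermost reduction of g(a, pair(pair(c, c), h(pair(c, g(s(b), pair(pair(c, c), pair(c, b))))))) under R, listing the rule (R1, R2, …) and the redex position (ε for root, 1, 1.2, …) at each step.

s(c)

1. g(a, pair(pair(c, c), h(pair(c, g(s(b), pair(pair(c, c), pair(c, b)))))))  →  g(a, pair(pair(c, c), h(pair(c, s(c)))))   [R3 at 2.2.1.2]
2. g(a, pair(pair(c, c), h(pair(c, s(c)))))  →  g(a, pair(pair(c, c), pair(c, b)))   [R2 at 2.2]
3. g(a, pair(pair(c, c), pair(c, b)))  →  s(c)   [R3 at ε]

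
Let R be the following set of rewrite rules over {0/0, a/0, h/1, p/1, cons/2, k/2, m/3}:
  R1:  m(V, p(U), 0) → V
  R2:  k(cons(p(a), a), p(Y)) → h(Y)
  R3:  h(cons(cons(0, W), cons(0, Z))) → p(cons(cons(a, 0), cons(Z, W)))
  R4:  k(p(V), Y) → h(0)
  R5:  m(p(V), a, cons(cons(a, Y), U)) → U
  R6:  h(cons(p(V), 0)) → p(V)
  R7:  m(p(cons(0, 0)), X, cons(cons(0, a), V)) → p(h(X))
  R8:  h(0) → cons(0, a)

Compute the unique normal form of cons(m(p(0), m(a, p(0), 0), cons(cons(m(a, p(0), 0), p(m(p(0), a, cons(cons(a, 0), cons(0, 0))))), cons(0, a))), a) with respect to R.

1. cons(m(p(0), m(a, p(0), 0), cons(cons(m(a, p(0), 0), p(m(p(0), a, cons(cons(a, 0), cons(0, 0))))), cons(0, a))), a)  →  cons(m(p(0), a, cons(cons(m(a, p(0), 0), p(m(p(0), a, cons(cons(a, 0), cons(0, 0))))), cons(0, a))), a)   [R1 at 1.2]
2. cons(m(p(0), a, cons(cons(m(a, p(0), 0), p(m(p(0), a, cons(cons(a, 0), cons(0, 0))))), cons(0, a))), a)  →  cons(m(p(0), a, cons(cons(a, p(m(p(0), a, cons(cons(a, 0), cons(0, 0))))), cons(0, a))), a)   [R1 at 1.3.1.1]
3. cons(m(p(0), a, cons(cons(a, p(m(p(0), a, cons(cons(a, 0), cons(0, 0))))), cons(0, a))), a)  →  cons(cons(0, a), a)   [R5 at 1]

cons(cons(0, a), a)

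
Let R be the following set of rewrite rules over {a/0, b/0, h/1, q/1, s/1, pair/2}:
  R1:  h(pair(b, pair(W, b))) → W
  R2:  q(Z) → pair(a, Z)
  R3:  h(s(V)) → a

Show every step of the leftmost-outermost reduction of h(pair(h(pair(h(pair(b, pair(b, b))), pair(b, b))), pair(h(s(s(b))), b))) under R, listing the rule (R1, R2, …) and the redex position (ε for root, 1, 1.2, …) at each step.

1. h(pair(h(pair(h(pair(b, pair(b, b))), pair(b, b))), pair(h(s(s(b))), b)))  →  h(pair(h(pair(b, pair(b, b))), pair(h(s(s(b))), b)))   [R1 at 1.1.1.1]
2. h(pair(h(pair(b, pair(b, b))), pair(h(s(s(b))), b)))  →  h(pair(b, pair(h(s(s(b))), b)))   [R1 at 1.1]
3. h(pair(b, pair(h(s(s(b))), b)))  →  h(s(s(b)))   [R1 at ε]
4. h(s(s(b)))  →  a   [R3 at ε]

a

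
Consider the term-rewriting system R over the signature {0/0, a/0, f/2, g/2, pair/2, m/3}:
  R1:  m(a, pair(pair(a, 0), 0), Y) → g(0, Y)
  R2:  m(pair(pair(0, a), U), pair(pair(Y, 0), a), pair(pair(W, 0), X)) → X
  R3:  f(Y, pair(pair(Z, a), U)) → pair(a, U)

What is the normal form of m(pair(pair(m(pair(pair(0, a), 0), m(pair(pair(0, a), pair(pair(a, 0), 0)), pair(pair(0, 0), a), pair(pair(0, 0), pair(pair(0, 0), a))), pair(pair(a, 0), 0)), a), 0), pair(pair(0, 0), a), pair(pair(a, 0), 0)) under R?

1. m(pair(pair(m(pair(pair(0, a), 0), m(pair(pair(0, a), pair(pair(a, 0), 0)), pair(pair(0, 0), a), pair(pair(0, 0), pair(pair(0, 0), a))), pair(pair(a, 0), 0)), a), 0), pair(pair(0, 0), a), pair(pair(a, 0), 0))  →  m(pair(pair(m(pair(pair(0, a), 0), pair(pair(0, 0), a), pair(pair(a, 0), 0)), a), 0), pair(pair(0, 0), a), pair(pair(a, 0), 0))   [R2 at 1.1.1.2]
2. m(pair(pair(m(pair(pair(0, a), 0), pair(pair(0, 0), a), pair(pair(a, 0), 0)), a), 0), pair(pair(0, 0), a), pair(pair(a, 0), 0))  →  m(pair(pair(0, a), 0), pair(pair(0, 0), a), pair(pair(a, 0), 0))   [R2 at 1.1.1]
3. m(pair(pair(0, a), 0), pair(pair(0, 0), a), pair(pair(a, 0), 0))  →  0   [R2 at ε]

0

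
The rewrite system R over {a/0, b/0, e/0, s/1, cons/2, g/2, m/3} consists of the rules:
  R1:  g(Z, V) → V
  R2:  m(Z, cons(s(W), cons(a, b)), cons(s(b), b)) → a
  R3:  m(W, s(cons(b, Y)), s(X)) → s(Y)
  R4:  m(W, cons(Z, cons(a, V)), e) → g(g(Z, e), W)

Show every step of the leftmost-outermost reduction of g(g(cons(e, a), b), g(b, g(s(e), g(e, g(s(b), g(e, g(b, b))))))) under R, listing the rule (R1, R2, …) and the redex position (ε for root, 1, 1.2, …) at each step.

1. g(g(cons(e, a), b), g(b, g(s(e), g(e, g(s(b), g(e, g(b, b)))))))  →  g(b, g(s(e), g(e, g(s(b), g(e, g(b, b))))))   [R1 at ε]
2. g(b, g(s(e), g(e, g(s(b), g(e, g(b, b))))))  →  g(s(e), g(e, g(s(b), g(e, g(b, b)))))   [R1 at ε]
3. g(s(e), g(e, g(s(b), g(e, g(b, b)))))  →  g(e, g(s(b), g(e, g(b, b))))   [R1 at ε]
4. g(e, g(s(b), g(e, g(b, b))))  →  g(s(b), g(e, g(b, b)))   [R1 at ε]
5. g(s(b), g(e, g(b, b)))  →  g(e, g(b, b))   [R1 at ε]
6. g(e, g(b, b))  →  g(b, b)   [R1 at ε]
7. g(b, b)  →  b   [R1 at ε]

b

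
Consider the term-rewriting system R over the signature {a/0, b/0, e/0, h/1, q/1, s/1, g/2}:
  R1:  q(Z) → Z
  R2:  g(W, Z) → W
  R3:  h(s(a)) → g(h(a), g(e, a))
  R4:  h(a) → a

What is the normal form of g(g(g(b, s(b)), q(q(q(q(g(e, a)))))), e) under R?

1. g(g(g(b, s(b)), q(q(q(q(g(e, a)))))), e)  →  g(g(b, s(b)), q(q(q(q(g(e, a))))))   [R2 at ε]
2. g(g(b, s(b)), q(q(q(q(g(e, a))))))  →  g(b, s(b))   [R2 at ε]
3. g(b, s(b))  →  b   [R2 at ε]

b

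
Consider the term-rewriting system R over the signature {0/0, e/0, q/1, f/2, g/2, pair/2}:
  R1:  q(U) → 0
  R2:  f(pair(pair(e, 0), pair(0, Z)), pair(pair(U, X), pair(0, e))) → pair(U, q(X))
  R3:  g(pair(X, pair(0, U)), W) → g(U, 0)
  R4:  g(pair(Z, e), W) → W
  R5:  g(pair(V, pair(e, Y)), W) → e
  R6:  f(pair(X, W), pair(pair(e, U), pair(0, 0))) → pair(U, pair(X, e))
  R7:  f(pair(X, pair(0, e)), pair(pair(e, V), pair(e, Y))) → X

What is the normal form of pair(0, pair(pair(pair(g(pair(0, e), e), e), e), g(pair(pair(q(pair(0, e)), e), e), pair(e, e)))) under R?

1. pair(0, pair(pair(pair(g(pair(0, e), e), e), e), g(pair(pair(q(pair(0, e)), e), e), pair(e, e))))  →  pair(0, pair(pair(pair(e, e), e), g(pair(pair(q(pair(0, e)), e), e), pair(e, e))))   [R4 at 2.1.1.1]
2. pair(0, pair(pair(pair(e, e), e), g(pair(pair(q(pair(0, e)), e), e), pair(e, e))))  →  pair(0, pair(pair(pair(e, e), e), pair(e, e)))   [R4 at 2.2]

pair(0, pair(pair(pair(e, e), e), pair(e, e)))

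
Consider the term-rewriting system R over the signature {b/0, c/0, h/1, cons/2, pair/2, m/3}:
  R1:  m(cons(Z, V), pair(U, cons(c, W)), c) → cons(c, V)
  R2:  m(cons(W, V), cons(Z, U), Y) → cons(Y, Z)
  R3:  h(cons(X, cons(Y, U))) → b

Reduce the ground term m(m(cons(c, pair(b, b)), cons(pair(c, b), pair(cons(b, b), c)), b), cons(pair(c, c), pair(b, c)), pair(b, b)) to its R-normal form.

1. m(m(cons(c, pair(b, b)), cons(pair(c, b), pair(cons(b, b), c)), b), cons(pair(c, c), pair(b, c)), pair(b, b))  →  m(cons(b, pair(c, b)), cons(pair(c, c), pair(b, c)), pair(b, b))   [R2 at 1]
2. m(cons(b, pair(c, b)), cons(pair(c, c), pair(b, c)), pair(b, b))  →  cons(pair(b, b), pair(c, c))   [R2 at ε]

cons(pair(b, b), pair(c, c))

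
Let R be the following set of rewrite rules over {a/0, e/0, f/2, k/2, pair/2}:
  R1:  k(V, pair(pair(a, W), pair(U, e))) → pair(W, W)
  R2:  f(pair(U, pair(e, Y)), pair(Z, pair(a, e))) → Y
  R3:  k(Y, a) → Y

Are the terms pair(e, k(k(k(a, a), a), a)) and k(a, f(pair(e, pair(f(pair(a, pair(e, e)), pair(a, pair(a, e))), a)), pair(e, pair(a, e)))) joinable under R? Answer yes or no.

Reduce t₁ = pair(e, k(k(k(a, a), a), a)):
1. pair(e, k(k(k(a, a), a), a))  →  pair(e, k(k(a, a), a))   [R3 at 2]
2. pair(e, k(k(a, a), a))  →  pair(e, k(a, a))   [R3 at 2]
3. pair(e, k(a, a))  →  pair(e, a)   [R3 at 2]

Reduce t₂ = k(a, f(pair(e, pair(f(pair(a, pair(e, e)), pair(a, pair(a, e))), a)), pair(e, pair(a, e)))):
1. k(a, f(pair(e, pair(f(pair(a, pair(e, e)), pair(a, pair(a, e))), a)), pair(e, pair(a, e))))  →  k(a, f(pair(e, pair(e, a)), pair(e, pair(a, e))))   [R2 at 2.1.2.1]
2. k(a, f(pair(e, pair(e, a)), pair(e, pair(a, e))))  →  k(a, a)   [R2 at 2]
3. k(a, a)  →  a   [R3 at ε]

no — NF(t₁) = pair(e, a), NF(t₂) = a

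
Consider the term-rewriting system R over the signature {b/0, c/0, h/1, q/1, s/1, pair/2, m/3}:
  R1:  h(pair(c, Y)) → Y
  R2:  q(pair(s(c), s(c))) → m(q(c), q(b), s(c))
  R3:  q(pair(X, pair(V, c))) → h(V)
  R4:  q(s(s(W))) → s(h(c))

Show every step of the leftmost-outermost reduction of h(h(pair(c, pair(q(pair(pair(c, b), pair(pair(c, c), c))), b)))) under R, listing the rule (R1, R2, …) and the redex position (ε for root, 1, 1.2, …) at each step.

1. h(h(pair(c, pair(q(pair(pair(c, b), pair(pair(c, c), c))), b))))  →  h(pair(q(pair(pair(c, b), pair(pair(c, c), c))), b))   [R1 at 1]
2. h(pair(q(pair(pair(c, b), pair(pair(c, c), c))), b))  →  h(pair(h(pair(c, c)), b))   [R3 at 1.1]
3. h(pair(h(pair(c, c)), b))  →  h(pair(c, b))   [R1 at 1.1]
4. h(pair(c, b))  →  b   [R1 at ε]

b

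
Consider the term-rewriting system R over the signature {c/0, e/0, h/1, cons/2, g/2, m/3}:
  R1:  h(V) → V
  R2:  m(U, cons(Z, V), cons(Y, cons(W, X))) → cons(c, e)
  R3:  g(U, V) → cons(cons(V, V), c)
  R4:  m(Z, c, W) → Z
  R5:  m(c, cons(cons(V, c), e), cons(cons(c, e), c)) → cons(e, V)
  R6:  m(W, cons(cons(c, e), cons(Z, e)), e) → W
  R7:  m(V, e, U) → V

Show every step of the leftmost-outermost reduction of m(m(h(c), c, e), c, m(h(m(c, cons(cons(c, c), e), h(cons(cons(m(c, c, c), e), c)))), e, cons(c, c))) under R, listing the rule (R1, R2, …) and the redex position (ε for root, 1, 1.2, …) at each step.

1. m(m(h(c), c, e), c, m(h(m(c, cons(cons(c, c), e), h(cons(cons(m(c, c, c), e), c)))), e, cons(c, c)))  →  m(h(c), c, e)   [R4 at ε]
2. m(h(c), c, e)  →  h(c)   [R4 at ε]
3. h(c)  →  c   [R1 at ε]

c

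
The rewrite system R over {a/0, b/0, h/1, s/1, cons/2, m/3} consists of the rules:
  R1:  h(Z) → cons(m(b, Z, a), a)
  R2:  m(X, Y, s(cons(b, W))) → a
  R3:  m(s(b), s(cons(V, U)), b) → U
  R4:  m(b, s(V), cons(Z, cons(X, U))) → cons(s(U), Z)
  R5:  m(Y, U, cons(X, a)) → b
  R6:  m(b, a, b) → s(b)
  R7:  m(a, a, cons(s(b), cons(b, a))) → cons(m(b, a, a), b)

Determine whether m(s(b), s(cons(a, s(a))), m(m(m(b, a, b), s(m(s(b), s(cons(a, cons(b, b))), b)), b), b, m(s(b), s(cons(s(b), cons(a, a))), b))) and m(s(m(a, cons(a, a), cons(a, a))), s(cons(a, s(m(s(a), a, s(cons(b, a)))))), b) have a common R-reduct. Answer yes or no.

yes — NF(t₁) = s(a), NF(t₂) = s(a)

Reduce t₁ = m(s(b), s(cons(a, s(a))), m(m(m(b, a, b), s(m(s(b), s(cons(a, cons(b, b))), b)), b), b, m(s(b), s(cons(s(b), cons(a, a))), b))):
1. m(s(b), s(cons(a, s(a))), m(m(m(b, a, b), s(m(s(b), s(cons(a, cons(b, b))), b)), b), b, m(s(b), s(cons(s(b), cons(a, a))), b)))  →  m(s(b), s(cons(a, s(a))), m(m(s(b), s(m(s(b), s(cons(a, cons(b, b))), b)), b), b, m(s(b), s(cons(s(b), cons(a, a))), b)))   [R6 at 3.1.1]
2. m(s(b), s(cons(a, s(a))), m(m(s(b), s(m(s(b), s(cons(a, cons(b, b))), b)), b), b, m(s(b), s(cons(s(b), cons(a, a))), b)))  →  m(s(b), s(cons(a, s(a))), m(m(s(b), s(cons(b, b)), b), b, m(s(b), s(cons(s(b), cons(a, a))), b)))   [R3 at 3.1.2.1]
3. m(s(b), s(cons(a, s(a))), m(m(s(b), s(cons(b, b)), b), b, m(s(b), s(cons(s(b), cons(a, a))), b)))  →  m(s(b), s(cons(a, s(a))), m(b, b, m(s(b), s(cons(s(b), cons(a, a))), b)))   [R3 at 3.1]
4. m(s(b), s(cons(a, s(a))), m(b, b, m(s(b), s(cons(s(b), cons(a, a))), b)))  →  m(s(b), s(cons(a, s(a))), m(b, b, cons(a, a)))   [R3 at 3.3]
5. m(s(b), s(cons(a, s(a))), m(b, b, cons(a, a)))  →  m(s(b), s(cons(a, s(a))), b)   [R5 at 3]
6. m(s(b), s(cons(a, s(a))), b)  →  s(a)   [R3 at ε]

Reduce t₂ = m(s(m(a, cons(a, a), cons(a, a))), s(cons(a, s(m(s(a), a, s(cons(b, a)))))), b):
1. m(s(m(a, cons(a, a), cons(a, a))), s(cons(a, s(m(s(a), a, s(cons(b, a)))))), b)  →  m(s(b), s(cons(a, s(m(s(a), a, s(cons(b, a)))))), b)   [R5 at 1.1]
2. m(s(b), s(cons(a, s(m(s(a), a, s(cons(b, a)))))), b)  →  s(m(s(a), a, s(cons(b, a))))   [R3 at ε]
3. s(m(s(a), a, s(cons(b, a))))  →  s(a)   [R2 at 1]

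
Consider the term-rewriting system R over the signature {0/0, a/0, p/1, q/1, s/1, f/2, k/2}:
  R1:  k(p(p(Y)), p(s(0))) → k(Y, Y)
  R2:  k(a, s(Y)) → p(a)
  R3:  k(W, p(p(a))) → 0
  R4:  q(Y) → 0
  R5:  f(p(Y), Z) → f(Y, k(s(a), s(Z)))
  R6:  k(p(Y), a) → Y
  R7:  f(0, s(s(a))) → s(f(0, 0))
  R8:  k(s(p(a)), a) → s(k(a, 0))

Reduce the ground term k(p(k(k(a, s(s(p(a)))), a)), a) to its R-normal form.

1. k(p(k(k(a, s(s(p(a)))), a)), a)  →  k(k(a, s(s(p(a)))), a)   [R6 at ε]
2. k(k(a, s(s(p(a)))), a)  →  k(p(a), a)   [R2 at 1]
3. k(p(a), a)  →  a   [R6 at ε]

a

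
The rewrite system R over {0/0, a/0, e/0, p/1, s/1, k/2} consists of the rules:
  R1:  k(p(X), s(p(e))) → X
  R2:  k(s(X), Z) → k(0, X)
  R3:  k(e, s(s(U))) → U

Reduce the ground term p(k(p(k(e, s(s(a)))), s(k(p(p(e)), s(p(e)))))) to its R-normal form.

p(a)

1. p(k(p(k(e, s(s(a)))), s(k(p(p(e)), s(p(e))))))  →  p(k(p(a), s(k(p(p(e)), s(p(e))))))   [R3 at 1.1.1]
2. p(k(p(a), s(k(p(p(e)), s(p(e))))))  →  p(k(p(a), s(p(e))))   [R1 at 1.2.1]
3. p(k(p(a), s(p(e))))  →  p(a)   [R1 at 1]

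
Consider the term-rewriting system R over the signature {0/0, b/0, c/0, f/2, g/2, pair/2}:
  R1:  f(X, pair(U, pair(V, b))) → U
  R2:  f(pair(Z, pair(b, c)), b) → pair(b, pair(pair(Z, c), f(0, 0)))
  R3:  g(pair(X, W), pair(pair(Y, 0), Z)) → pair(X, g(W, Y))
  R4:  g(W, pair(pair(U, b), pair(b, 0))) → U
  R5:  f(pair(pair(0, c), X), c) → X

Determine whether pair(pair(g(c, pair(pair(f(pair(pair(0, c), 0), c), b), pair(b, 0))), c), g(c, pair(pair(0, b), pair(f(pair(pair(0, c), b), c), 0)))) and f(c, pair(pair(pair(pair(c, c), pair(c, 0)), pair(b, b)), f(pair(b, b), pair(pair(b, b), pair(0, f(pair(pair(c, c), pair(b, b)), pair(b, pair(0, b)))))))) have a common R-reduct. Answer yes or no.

no — NF(t₁) = pair(pair(0, c), 0), NF(t₂) = pair(pair(pair(c, c), pair(c, 0)), pair(b, b))

Reduce t₁ = pair(pair(g(c, pair(pair(f(pair(pair(0, c), 0), c), b), pair(b, 0))), c), g(c, pair(pair(0, b), pair(f(pair(pair(0, c), b), c), 0)))):
1. pair(pair(g(c, pair(pair(f(pair(pair(0, c), 0), c), b), pair(b, 0))), c), g(c, pair(pair(0, b), pair(f(pair(pair(0, c), b), c), 0))))  →  pair(pair(f(pair(pair(0, c), 0), c), c), g(c, pair(pair(0, b), pair(f(pair(pair(0, c), b), c), 0))))   [R4 at 1.1]
2. pair(pair(f(pair(pair(0, c), 0), c), c), g(c, pair(pair(0, b), pair(f(pair(pair(0, c), b), c), 0))))  →  pair(pair(0, c), g(c, pair(pair(0, b), pair(f(pair(pair(0, c), b), c), 0))))   [R5 at 1.1]
3. pair(pair(0, c), g(c, pair(pair(0, b), pair(f(pair(pair(0, c), b), c), 0))))  →  pair(pair(0, c), g(c, pair(pair(0, b), pair(b, 0))))   [R5 at 2.2.2.1]
4. pair(pair(0, c), g(c, pair(pair(0, b), pair(b, 0))))  →  pair(pair(0, c), 0)   [R4 at 2]

Reduce t₂ = f(c, pair(pair(pair(pair(c, c), pair(c, 0)), pair(b, b)), f(pair(b, b), pair(pair(b, b), pair(0, f(pair(pair(c, c), pair(b, b)), pair(b, pair(0, b)))))))):
1. f(c, pair(pair(pair(pair(c, c), pair(c, 0)), pair(b, b)), f(pair(b, b), pair(pair(b, b), pair(0, f(pair(pair(c, c), pair(b, b)), pair(b, pair(0, b))))))))  →  f(c, pair(pair(pair(pair(c, c), pair(c, 0)), pair(b, b)), f(pair(b, b), pair(pair(b, b), pair(0, b)))))   [R1 at 2.2.2.2.2]
2. f(c, pair(pair(pair(pair(c, c), pair(c, 0)), pair(b, b)), f(pair(b, b), pair(pair(b, b), pair(0, b)))))  →  f(c, pair(pair(pair(pair(c, c), pair(c, 0)), pair(b, b)), pair(b, b)))   [R1 at 2.2]
3. f(c, pair(pair(pair(pair(c, c), pair(c, 0)), pair(b, b)), pair(b, b)))  →  pair(pair(pair(c, c), pair(c, 0)), pair(b, b))   [R1 at ε]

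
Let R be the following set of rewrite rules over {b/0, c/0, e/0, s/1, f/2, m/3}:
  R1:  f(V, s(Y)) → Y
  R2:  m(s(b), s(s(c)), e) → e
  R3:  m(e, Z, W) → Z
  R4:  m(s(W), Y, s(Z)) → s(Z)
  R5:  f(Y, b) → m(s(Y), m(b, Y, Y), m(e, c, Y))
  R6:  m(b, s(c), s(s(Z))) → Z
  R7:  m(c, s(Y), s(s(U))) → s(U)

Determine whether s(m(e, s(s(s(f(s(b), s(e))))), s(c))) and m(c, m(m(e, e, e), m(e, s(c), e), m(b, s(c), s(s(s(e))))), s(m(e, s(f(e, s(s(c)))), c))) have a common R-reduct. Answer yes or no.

no — NF(t₁) = s(s(s(s(e)))), NF(t₂) = s(s(c))

Reduce t₁ = s(m(e, s(s(s(f(s(b), s(e))))), s(c))):
1. s(m(e, s(s(s(f(s(b), s(e))))), s(c)))  →  s(s(s(s(f(s(b), s(e))))))   [R3 at 1]
2. s(s(s(s(f(s(b), s(e))))))  →  s(s(s(s(e))))   [R1 at 1.1.1.1]

Reduce t₂ = m(c, m(m(e, e, e), m(e, s(c), e), m(b, s(c), s(s(s(e))))), s(m(e, s(f(e, s(s(c)))), c))):
1. m(c, m(m(e, e, e), m(e, s(c), e), m(b, s(c), s(s(s(e))))), s(m(e, s(f(e, s(s(c)))), c)))  →  m(c, m(e, m(e, s(c), e), m(b, s(c), s(s(s(e))))), s(m(e, s(f(e, s(s(c)))), c)))   [R3 at 2.1]
2. m(c, m(e, m(e, s(c), e), m(b, s(c), s(s(s(e))))), s(m(e, s(f(e, s(s(c)))), c)))  →  m(c, m(e, s(c), e), s(m(e, s(f(e, s(s(c)))), c)))   [R3 at 2]
3. m(c, m(e, s(c), e), s(m(e, s(f(e, s(s(c)))), c)))  →  m(c, s(c), s(m(e, s(f(e, s(s(c)))), c)))   [R3 at 2]
4. m(c, s(c), s(m(e, s(f(e, s(s(c)))), c)))  →  m(c, s(c), s(s(f(e, s(s(c))))))   [R3 at 3.1]
5. m(c, s(c), s(s(f(e, s(s(c))))))  →  s(f(e, s(s(c))))   [R7 at ε]
6. s(f(e, s(s(c))))  →  s(s(c))   [R1 at 1]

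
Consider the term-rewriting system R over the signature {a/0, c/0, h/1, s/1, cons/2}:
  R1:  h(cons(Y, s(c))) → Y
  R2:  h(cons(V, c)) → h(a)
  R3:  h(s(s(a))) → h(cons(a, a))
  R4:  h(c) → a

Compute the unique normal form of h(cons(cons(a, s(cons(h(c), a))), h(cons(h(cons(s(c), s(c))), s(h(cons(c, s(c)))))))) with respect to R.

cons(a, s(cons(a, a)))

1. h(cons(cons(a, s(cons(h(c), a))), h(cons(h(cons(s(c), s(c))), s(h(cons(c, s(c))))))))  →  h(cons(cons(a, s(cons(a, a))), h(cons(h(cons(s(c), s(c))), s(h(cons(c, s(c))))))))   [R4 at 1.1.2.1.1]
2. h(cons(cons(a, s(cons(a, a))), h(cons(h(cons(s(c), s(c))), s(h(cons(c, s(c))))))))  →  h(cons(cons(a, s(cons(a, a))), h(cons(s(c), s(h(cons(c, s(c))))))))   [R1 at 1.2.1.1]
3. h(cons(cons(a, s(cons(a, a))), h(cons(s(c), s(h(cons(c, s(c))))))))  →  h(cons(cons(a, s(cons(a, a))), h(cons(s(c), s(c)))))   [R1 at 1.2.1.2.1]
4. h(cons(cons(a, s(cons(a, a))), h(cons(s(c), s(c)))))  →  h(cons(cons(a, s(cons(a, a))), s(c)))   [R1 at 1.2]
5. h(cons(cons(a, s(cons(a, a))), s(c)))  →  cons(a, s(cons(a, a)))   [R1 at ε]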